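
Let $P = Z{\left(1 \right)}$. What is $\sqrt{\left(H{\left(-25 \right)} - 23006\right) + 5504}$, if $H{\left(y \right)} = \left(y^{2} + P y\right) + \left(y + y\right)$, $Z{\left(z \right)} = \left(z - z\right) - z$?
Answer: $3 i \sqrt{1878} \approx 130.01 i$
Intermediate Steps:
$Z{\left(z \right)} = - z$ ($Z{\left(z \right)} = 0 - z = - z$)
$P = -1$ ($P = \left(-1\right) 1 = -1$)
$H{\left(y \right)} = y + y^{2}$ ($H{\left(y \right)} = \left(y^{2} - y\right) + \left(y + y\right) = \left(y^{2} - y\right) + 2 y = y + y^{2}$)
$\sqrt{\left(H{\left(-25 \right)} - 23006\right) + 5504} = \sqrt{\left(- 25 \left(1 - 25\right) - 23006\right) + 5504} = \sqrt{\left(\left(-25\right) \left(-24\right) - 23006\right) + 5504} = \sqrt{\left(600 - 23006\right) + 5504} = \sqrt{-22406 + 5504} = \sqrt{-16902} = 3 i \sqrt{1878}$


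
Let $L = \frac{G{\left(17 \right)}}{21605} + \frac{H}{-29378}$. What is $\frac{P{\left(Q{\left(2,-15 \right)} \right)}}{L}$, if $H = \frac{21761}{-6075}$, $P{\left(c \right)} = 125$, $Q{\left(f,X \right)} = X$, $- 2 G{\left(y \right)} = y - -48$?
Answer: $- \frac{48198418959375}{533017247} \approx -90426.0$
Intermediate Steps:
$G{\left(y \right)} = -24 - \frac{y}{2}$ ($G{\left(y \right)} = - \frac{y - -48}{2} = - \frac{y + 48}{2} = - \frac{48 + y}{2} = -24 - \frac{y}{2}$)
$H = - \frac{21761}{6075}$ ($H = 21761 \left(- \frac{1}{6075}\right) = - \frac{21761}{6075} \approx -3.5821$)
$L = - \frac{533017247}{385587351675}$ ($L = \frac{-24 - \frac{17}{2}}{21605} - \frac{21761}{6075 \left(-29378\right)} = \left(-24 - \frac{17}{2}\right) \frac{1}{21605} - - \frac{21761}{178471350} = \left(- \frac{65}{2}\right) \frac{1}{21605} + \frac{21761}{178471350} = - \frac{13}{8642} + \frac{21761}{178471350} = - \frac{533017247}{385587351675} \approx -0.0013824$)
$\frac{P{\left(Q{\left(2,-15 \right)} \right)}}{L} = \frac{125}{- \frac{533017247}{385587351675}} = 125 \left(- \frac{385587351675}{533017247}\right) = - \frac{48198418959375}{533017247}$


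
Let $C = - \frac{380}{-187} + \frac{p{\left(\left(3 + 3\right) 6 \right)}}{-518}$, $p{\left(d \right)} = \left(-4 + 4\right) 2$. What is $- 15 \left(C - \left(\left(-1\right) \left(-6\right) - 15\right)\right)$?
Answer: $- \frac{30945}{187} \approx -165.48$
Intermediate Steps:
$p{\left(d \right)} = 0$ ($p{\left(d \right)} = 0 \cdot 2 = 0$)
$C = \frac{380}{187}$ ($C = - \frac{380}{-187} + \frac{0}{-518} = \left(-380\right) \left(- \frac{1}{187}\right) + 0 \left(- \frac{1}{518}\right) = \frac{380}{187} + 0 = \frac{380}{187} \approx 2.0321$)
$- 15 \left(C - \left(\left(-1\right) \left(-6\right) - 15\right)\right) = - 15 \left(\frac{380}{187} - \left(\left(-1\right) \left(-6\right) - 15\right)\right) = - 15 \left(\frac{380}{187} - \left(6 - 15\right)\right) = - 15 \left(\frac{380}{187} - -9\right) = - 15 \left(\frac{380}{187} + 9\right) = \left(-15\right) \frac{2063}{187} = - \frac{30945}{187}$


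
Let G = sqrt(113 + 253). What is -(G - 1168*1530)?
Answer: 1787040 - sqrt(366) ≈ 1.7870e+6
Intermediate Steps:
G = sqrt(366) ≈ 19.131
-(G - 1168*1530) = -(sqrt(366) - 1168*1530) = -(sqrt(366) - 1787040) = -(-1787040 + sqrt(366)) = 1787040 - sqrt(366)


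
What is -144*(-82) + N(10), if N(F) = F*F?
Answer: 11908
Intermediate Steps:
N(F) = F²
-144*(-82) + N(10) = -144*(-82) + 10² = 11808 + 100 = 11908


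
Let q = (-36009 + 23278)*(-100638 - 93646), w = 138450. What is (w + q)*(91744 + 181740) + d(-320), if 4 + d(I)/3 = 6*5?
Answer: 676481285680214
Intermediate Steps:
q = 2473429604 (q = -12731*(-194284) = 2473429604)
d(I) = 78 (d(I) = -12 + 3*(6*5) = -12 + 3*30 = -12 + 90 = 78)
(w + q)*(91744 + 181740) + d(-320) = (138450 + 2473429604)*(91744 + 181740) + 78 = 2473568054*273484 + 78 = 676481285680136 + 78 = 676481285680214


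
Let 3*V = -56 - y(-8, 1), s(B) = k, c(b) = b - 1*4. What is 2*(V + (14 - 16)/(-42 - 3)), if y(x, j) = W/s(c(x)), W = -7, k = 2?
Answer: -1571/45 ≈ -34.911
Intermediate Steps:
c(b) = -4 + b (c(b) = b - 4 = -4 + b)
s(B) = 2
y(x, j) = -7/2
V = -35/2 (V = (-56 - 1*(-7/2))/3 = (-56 + 7/2)/3 = (⅓)*(-105/2) = -35/2 ≈ -17.500)
2*(V + (14 - 16)/(-42 - 3)) = 2*(-35/2 + (14 - 16)/(-42 - 3)) = 2*(-35/2 - 2/(-45)) = 2*(-35/2 - 2*(-1/45)) = 2*(-35/2 + 2/45) = 2*(-1571/90) = -1571/45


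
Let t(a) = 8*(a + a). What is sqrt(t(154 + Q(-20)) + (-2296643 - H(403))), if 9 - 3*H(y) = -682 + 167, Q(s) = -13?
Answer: I*sqrt(20651055)/3 ≈ 1514.8*I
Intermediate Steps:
H(y) = 524/3 (H(y) = 3 - (-682 + 167)/3 = 3 - 1/3*(-515) = 3 + 515/3 = 524/3)
t(a) = 16*a (t(a) = 8*(2*a) = 16*a)
sqrt(t(154 + Q(-20)) + (-2296643 - H(403))) = sqrt(16*(154 - 13) + (-2296643 - 1*524/3)) = sqrt(16*141 + (-2296643 - 524/3)) = sqrt(2256 - 6890453/3) = sqrt(-6883685/3) = I*sqrt(20651055)/3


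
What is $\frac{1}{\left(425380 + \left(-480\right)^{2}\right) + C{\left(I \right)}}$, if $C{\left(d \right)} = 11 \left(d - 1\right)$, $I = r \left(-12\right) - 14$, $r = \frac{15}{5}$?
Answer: $\frac{1}{655219} \approx 1.5262 \cdot 10^{-6}$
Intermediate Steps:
$r = 3$ ($r = 15 \cdot \frac{1}{5} = 3$)
$I = -50$ ($I = 3 \left(-12\right) - 14 = -36 - 14 = -50$)
$C{\left(d \right)} = -11 + 11 d$ ($C{\left(d \right)} = 11 \left(-1 + d\right) = -11 + 11 d$)
$\frac{1}{\left(425380 + \left(-480\right)^{2}\right) + C{\left(I \right)}} = \frac{1}{\left(425380 + \left(-480\right)^{2}\right) + \left(-11 + 11 \left(-50\right)\right)} = \frac{1}{\left(425380 + 230400\right) - 561} = \frac{1}{655780 - 561} = \frac{1}{655219}$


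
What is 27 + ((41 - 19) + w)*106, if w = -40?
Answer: -1881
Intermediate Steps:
27 + ((41 - 19) + w)*106 = 27 + ((41 - 19) - 40)*106 = 27 + (22 - 40)*106 = 27 - 18*106 = 27 - 1908 = -1881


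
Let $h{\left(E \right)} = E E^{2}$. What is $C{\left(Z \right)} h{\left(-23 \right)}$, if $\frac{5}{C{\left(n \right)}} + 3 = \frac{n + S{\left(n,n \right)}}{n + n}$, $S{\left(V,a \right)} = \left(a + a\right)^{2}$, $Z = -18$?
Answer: $\frac{121670}{77} \approx 1580.1$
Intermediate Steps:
$S{\left(V,a \right)} = 4 a^{2}$ ($S{\left(V,a \right)} = \left(2 a\right)^{2} = 4 a^{2}$)
$C{\left(n \right)} = \frac{5}{-3 + \frac{n + 4 n^{2}}{2 n}}$ ($C{\left(n \right)} = \frac{5}{-3 + \frac{n + 4 n^{2}}{n + n}} = \frac{5}{-3 + \frac{n + 4 n^{2}}{2 n}}$)
$h{\left(E \right)} = E^{3}$
$C{\left(Z \right)} h{\left(-23 \right)} = \frac{10}{-5 + 4 \left(-18\right)} \left(-23\right)^{3} = \frac{10}{-5 - 72} \left(-12167\right) = \frac{10}{-77} \left(-12167\right) = 10 \left(- \frac{1}{77}\right) \left(-12167\right) = \left(- \frac{10}{77}\right) \left(-12167\right) = \frac{121670}{77}$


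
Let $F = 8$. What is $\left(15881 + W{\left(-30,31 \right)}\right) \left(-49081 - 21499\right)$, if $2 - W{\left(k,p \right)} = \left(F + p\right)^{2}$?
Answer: $-1013669960$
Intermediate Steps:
$W{\left(k,p \right)} = 2 - \left(8 + p\right)^{2}$
$\left(15881 + W{\left(-30,31 \right)}\right) \left(-49081 - 21499\right) = \left(15881 + \left(2 - \left(8 + 31\right)^{2}\right)\right) \left(-49081 - 21499\right) = \left(15881 + \left(2 - 39^{2}\right)\right) \left(-70580\right) = \left(15881 + \left(2 - 1521\right)\right) \left(-70580\right) = \left(15881 - 1519\right) \left(-70580\right) = 14362 \left(-70580\right) = -1013669960$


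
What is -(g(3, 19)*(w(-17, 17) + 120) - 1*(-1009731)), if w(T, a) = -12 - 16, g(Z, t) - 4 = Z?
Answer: -1010375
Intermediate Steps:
g(Z, t) = 4 + Z
w(T, a) = -28
-(g(3, 19)*(w(-17, 17) + 120) - 1*(-1009731)) = -((4 + 3)*(-28 + 120) - 1*(-1009731)) = -(7*92 + 1009731) = -(644 + 1009731) = -1*1010375 = -1010375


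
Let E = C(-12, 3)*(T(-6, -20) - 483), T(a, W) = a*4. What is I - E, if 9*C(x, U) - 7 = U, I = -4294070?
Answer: -12880520/3 ≈ -4.2935e+6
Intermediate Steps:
C(x, U) = 7/9 + U/9
T(a, W) = 4*a
E = -1690/3 (E = (7/9 + (⅑)*3)*(4*(-6) - 483) = (7/9 + ⅓)*(-24 - 483) = (10/9)*(-507) = -1690/3 ≈ -563.33)
I - E = -4294070 - 1*(-1690/3) = -4294070 + 1690/3 = -12880520/3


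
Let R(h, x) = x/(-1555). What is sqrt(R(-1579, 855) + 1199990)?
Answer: sqrt(116064179609)/311 ≈ 1095.4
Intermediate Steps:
R(h, x) = -x/1555 (R(h, x) = x*(-1/1555) = -x/1555)
sqrt(R(-1579, 855) + 1199990) = sqrt(-1/1555*855 + 1199990) = sqrt(-171/311 + 1199990) = sqrt(373196719/311) = sqrt(116064179609)/311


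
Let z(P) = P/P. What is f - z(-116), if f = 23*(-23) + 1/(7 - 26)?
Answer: -10071/19 ≈ -530.05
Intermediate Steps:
z(P) = 1
f = -10052/19 (f = -529 + 1/(-19) = -529 - 1/19 = -10052/19 ≈ -529.05)
f - z(-116) = -10052/19 - 1*1 = -10052/19 - 1 = -10071/19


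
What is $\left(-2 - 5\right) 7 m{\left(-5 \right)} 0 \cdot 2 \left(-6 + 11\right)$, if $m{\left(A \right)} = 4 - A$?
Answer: $0$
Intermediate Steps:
$\left(-2 - 5\right) 7 m{\left(-5 \right)} 0 \cdot 2 \left(-6 + 11\right) = \left(-2 - 5\right) 7 \left(4 - -5\right) 0 \cdot 2 \left(-6 + 11\right) = \left(-7\right) 7 \left(4 + 5\right) 0 \cdot 5 = \left(-49\right) 9 \cdot 0 = \left(-441\right) 0 = 0$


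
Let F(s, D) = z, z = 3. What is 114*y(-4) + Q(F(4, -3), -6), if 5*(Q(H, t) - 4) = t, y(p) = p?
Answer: -2266/5 ≈ -453.20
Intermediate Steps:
F(s, D) = 3
Q(H, t) = 4 + t/5
114*y(-4) + Q(F(4, -3), -6) = 114*(-4) + (4 + (1/5)*(-6)) = -456 + (4 - 6/5) = -456 + 14/5 = -2266/5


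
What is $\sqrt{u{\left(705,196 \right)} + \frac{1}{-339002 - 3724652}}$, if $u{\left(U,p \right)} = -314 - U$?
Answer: $\frac{i \sqrt{16827036228582258}}{4063654} \approx 31.922 i$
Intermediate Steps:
$\sqrt{u{\left(705,196 \right)} + \frac{1}{-339002 - 3724652}} = \sqrt{\left(-314 - 705\right) + \frac{1}{-339002 - 3724652}} = \sqrt{\left(-314 - 705\right) + \frac{1}{-4063654}} = \sqrt{-1019 - \frac{1}{4063654}} = \sqrt{- \frac{4140863427}{4063654}} = \frac{i \sqrt{16827036228582258}}{4063654}$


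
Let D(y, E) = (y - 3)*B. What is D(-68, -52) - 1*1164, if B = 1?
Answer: -1235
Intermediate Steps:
D(y, E) = -3 + y (D(y, E) = (y - 3)*1 = (-3 + y)*1 = -3 + y)
D(-68, -52) - 1*1164 = (-3 - 68) - 1*1164 = -71 - 1164 = -1235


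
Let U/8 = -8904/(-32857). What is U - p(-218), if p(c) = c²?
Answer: -1561424836/32857 ≈ -47522.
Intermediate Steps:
U = 71232/32857 (U = 8*(-8904/(-32857)) = 8*(-8904*(-1/32857)) = 8*(8904/32857) = 71232/32857 ≈ 2.1679)
U - p(-218) = 71232/32857 - 1*(-218)² = 71232/32857 - 1*47524 = 71232/32857 - 47524 = -1561424836/32857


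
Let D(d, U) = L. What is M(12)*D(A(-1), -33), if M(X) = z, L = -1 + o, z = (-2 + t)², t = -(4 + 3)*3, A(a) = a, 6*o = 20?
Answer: 3703/3 ≈ 1234.3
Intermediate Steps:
o = 10/3 (o = (⅙)*20 = 10/3 ≈ 3.3333)
t = -21 (t = -7*3 = -1*21 = -21)
z = 529 (z = (-2 - 21)² = (-23)² = 529)
L = 7/3 (L = -1 + 10/3 = 7/3 ≈ 2.3333)
D(d, U) = 7/3
M(X) = 529
M(12)*D(A(-1), -33) = 529*(7/3) = 3703/3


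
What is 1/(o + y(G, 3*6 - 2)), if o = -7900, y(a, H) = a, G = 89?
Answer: -1/7811 ≈ -0.00012802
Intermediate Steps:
1/(o + y(G, 3*6 - 2)) = 1/(-7900 + 89) = 1/(-7811) = -1/7811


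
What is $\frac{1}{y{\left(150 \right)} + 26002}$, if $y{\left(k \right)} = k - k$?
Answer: $\frac{1}{26002} \approx 3.8459 \cdot 10^{-5}$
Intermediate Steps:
$y{\left(k \right)} = 0$
$\frac{1}{y{\left(150 \right)} + 26002} = \frac{1}{0 + 26002} = \frac{1}{26002}$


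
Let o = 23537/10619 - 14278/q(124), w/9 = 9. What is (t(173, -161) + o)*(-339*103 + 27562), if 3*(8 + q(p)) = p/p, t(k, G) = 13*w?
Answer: -5241004997090/244237 ≈ -2.1459e+7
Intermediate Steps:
w = 81 (w = 9*9 = 81)
t(k, G) = 1053 (t(k, G) = 13*81 = 1053)
q(p) = -23/3 (q(p) = -8 + (p/p)/3 = -8 + (1/3)*1 = -8 + 1/3 = -23/3)
o = 455395597/244237 (o = 23537/10619 - 14278/(-23/3) = 23537*(1/10619) - 14278*(-3/23) = 23537/10619 + 42834/23 = 455395597/244237 ≈ 1864.6)
(t(173, -161) + o)*(-339*103 + 27562) = (1053 + 455395597/244237)*(-339*103 + 27562) = 712577158*(-34917 + 27562)/244237 = (712577158/244237)*(-7355) = -5241004997090/244237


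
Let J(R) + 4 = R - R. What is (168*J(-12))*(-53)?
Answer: 35616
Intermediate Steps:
J(R) = -4 (J(R) = -4 + (R - R) = -4 + 0 = -4)
(168*J(-12))*(-53) = (168*(-4))*(-53) = -672*(-53) = 35616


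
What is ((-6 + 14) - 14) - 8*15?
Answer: -126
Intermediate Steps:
((-6 + 14) - 14) - 8*15 = (8 - 14) - 120 = -6 - 120 = -126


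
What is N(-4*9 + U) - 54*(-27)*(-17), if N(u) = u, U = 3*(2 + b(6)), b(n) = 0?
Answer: -24816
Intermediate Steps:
U = 6 (U = 3*(2 + 0) = 3*2 = 6)
N(-4*9 + U) - 54*(-27)*(-17) = (-4*9 + 6) - 54*(-27)*(-17) = (-36 + 6) + 1458*(-17) = -30 - 24786 = -24816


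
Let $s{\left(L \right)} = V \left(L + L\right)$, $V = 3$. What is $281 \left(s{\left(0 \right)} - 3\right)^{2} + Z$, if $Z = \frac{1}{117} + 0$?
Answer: $\frac{295894}{117} \approx 2529.0$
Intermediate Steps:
$Z = \frac{1}{117}$ ($Z = \frac{1}{117} + 0 = \frac{1}{117} \approx 0.008547$)
$s{\left(L \right)} = 6 L$ ($s{\left(L \right)} = 3 \left(L + L\right) = 3 \cdot 2 L = 6 L$)
$281 \left(s{\left(0 \right)} - 3\right)^{2} + Z = 281 \left(6 \cdot 0 - 3\right)^{2} + \frac{1}{117} = 281 \left(0 - 3\right)^{2} + \frac{1}{117} = 281 \left(-3\right)^{2} + \frac{1}{117} = 281 \cdot 9 + \frac{1}{117} = 2529 + \frac{1}{117} = \frac{295894}{117}$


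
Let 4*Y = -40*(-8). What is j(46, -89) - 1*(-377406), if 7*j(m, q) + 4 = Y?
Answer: 2641918/7 ≈ 3.7742e+5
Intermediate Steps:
Y = 80 (Y = (-40*(-8))/4 = (¼)*320 = 80)
j(m, q) = 76/7 (j(m, q) = -4/7 + (⅐)*80 = -4/7 + 80/7 = 76/7)
j(46, -89) - 1*(-377406) = 76/7 - 1*(-377406) = 76/7 + 377406 = 2641918/7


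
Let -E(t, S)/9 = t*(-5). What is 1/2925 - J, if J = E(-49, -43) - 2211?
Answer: 12916801/2925 ≈ 4416.0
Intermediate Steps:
E(t, S) = 45*t (E(t, S) = -9*t*(-5) = -(-45)*t = 45*t)
J = -4416 (J = 45*(-49) - 2211 = -2205 - 2211 = -4416)
1/2925 - J = 1/2925 - 1*(-4416) = 1/2925 + 4416 = 12916801/2925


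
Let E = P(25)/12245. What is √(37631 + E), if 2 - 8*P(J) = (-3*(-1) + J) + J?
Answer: √90278288043410/48980 ≈ 193.99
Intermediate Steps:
P(J) = -⅛ - J/4 (P(J) = ¼ - ((-3*(-1) + J) + J)/8 = ¼ - ((3 + J) + J)/8 = ¼ - (3 + 2*J)/8 = ¼ + (-3/8 - J/4) = -⅛ - J/4)
E = -51/97960 (E = (-⅛ - ¼*25)/12245 = (-⅛ - 25/4)*(1/12245) = -51/8*1/12245 = -51/97960 ≈ -0.00052062)
√(37631 + E) = √(37631 - 51/97960) = √(3686332709/97960) = √90278288043410/48980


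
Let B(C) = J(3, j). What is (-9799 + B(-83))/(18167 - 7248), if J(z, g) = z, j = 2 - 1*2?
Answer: -9796/10919 ≈ -0.89715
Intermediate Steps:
j = 0 (j = 2 - 2 = 0)
B(C) = 3
(-9799 + B(-83))/(18167 - 7248) = (-9799 + 3)/(18167 - 7248) = -9796/10919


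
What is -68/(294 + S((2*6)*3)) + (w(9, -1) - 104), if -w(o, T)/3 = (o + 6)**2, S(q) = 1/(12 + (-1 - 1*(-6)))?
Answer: -3895377/4999 ≈ -779.23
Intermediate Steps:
S(q) = 1/17 (S(q) = 1/(12 + (-1 + 6)) = 1/(12 + 5) = 1/17)
w(o, T) = -3*(6 + o)**2 (w(o, T) = -3*(o + 6)**2 = -3*(6 + o)**2)
-68/(294 + S((2*6)*3)) + (w(9, -1) - 104) = -68/(294 + 1/17) + (-3*(6 + 9)**2 - 104) = -68/4999/17 + (-3*15**2 - 104) = -68*17/4999 + (-3*225 - 104) = -1156/4999 + (-675 - 104) = -1156/4999 - 779 = -3895377/4999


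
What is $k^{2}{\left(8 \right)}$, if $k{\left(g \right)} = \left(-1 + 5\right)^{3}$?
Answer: $4096$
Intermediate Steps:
$k{\left(g \right)} = 64$ ($k{\left(g \right)} = 4^{3} = 64$)
$k^{2}{\left(8 \right)} = 64^{2} = 4096$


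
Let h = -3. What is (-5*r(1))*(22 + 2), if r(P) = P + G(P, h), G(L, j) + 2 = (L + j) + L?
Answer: 240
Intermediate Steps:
G(L, j) = -2 + j + 2*L (G(L, j) = -2 + ((L + j) + L) = -2 + (j + 2*L) = -2 + j + 2*L)
r(P) = -5 + 3*P (r(P) = P + (-2 - 3 + 2*P) = P + (-5 + 2*P) = -5 + 3*P)
(-5*r(1))*(22 + 2) = (-5*(-5 + 3*1))*(22 + 2) = -5*(-5 + 3)*24 = -5*(-2)*24 = 10*24 = 240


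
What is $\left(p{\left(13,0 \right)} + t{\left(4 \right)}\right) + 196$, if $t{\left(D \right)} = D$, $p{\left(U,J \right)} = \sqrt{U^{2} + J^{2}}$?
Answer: $213$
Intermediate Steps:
$p{\left(U,J \right)} = \sqrt{J^{2} + U^{2}}$
$\left(p{\left(13,0 \right)} + t{\left(4 \right)}\right) + 196 = \left(\sqrt{0^{2} + 13^{2}} + 4\right) + 196 = \left(\sqrt{0 + 169} + 4\right) + 196 = \left(\sqrt{169} + 4\right) + 196 = \left(13 + 4\right) + 196 = 17 + 196 = 213$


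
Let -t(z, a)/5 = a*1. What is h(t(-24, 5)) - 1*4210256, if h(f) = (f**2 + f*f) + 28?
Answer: -4208978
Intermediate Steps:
t(z, a) = -5*a
h(f) = 28 + 2*f**2 (h(f) = (f**2 + f**2) + 28 = 2*f**2 + 28 = 28 + 2*f**2)
h(t(-24, 5)) - 1*4210256 = (28 + 2*(-5*5)**2) - 1*4210256 = (28 + 2*(-25)**2) - 4210256 = (28 + 2*625) - 4210256 = (28 + 1250) - 4210256 = 1278 - 4210256 = -4208978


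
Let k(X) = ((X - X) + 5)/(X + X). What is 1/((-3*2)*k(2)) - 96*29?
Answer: -41762/15 ≈ -2784.1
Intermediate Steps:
k(X) = 5/(2*X) (k(X) = (0 + 5)/((2*X)) = 5*(1/(2*X)) = 5/(2*X))
1/((-3*2)*k(2)) - 96*29 = 1/((-3*2)*((5/2)/2)) - 96*29 = 1/(-15/2) - 2784 = -2/15 - 2784 = -41762/15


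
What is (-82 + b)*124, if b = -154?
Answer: -29264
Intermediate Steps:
(-82 + b)*124 = (-82 - 154)*124 = -236*124 = -29264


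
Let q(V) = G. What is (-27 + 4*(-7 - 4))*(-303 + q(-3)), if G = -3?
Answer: 21726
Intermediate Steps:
q(V) = -3
(-27 + 4*(-7 - 4))*(-303 + q(-3)) = (-27 + 4*(-7 - 4))*(-303 - 3) = (-27 + 4*(-11))*(-306) = (-27 - 44)*(-306) = -71*(-306) = 21726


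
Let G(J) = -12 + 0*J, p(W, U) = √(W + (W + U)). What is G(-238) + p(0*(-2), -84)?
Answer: -12 + 2*I*√21 ≈ -12.0 + 9.1651*I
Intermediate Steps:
p(W, U) = √(U + 2*W) (p(W, U) = √(W + (U + W)) = √(U + 2*W))
G(J) = -12 (G(J) = -12 + 0 = -12)
G(-238) + p(0*(-2), -84) = -12 + √(-84 + 2*(0*(-2))) = -12 + √(-84 + 2*0) = -12 + √(-84 + 0) = -12 + √(-84) = -12 + 2*I*√21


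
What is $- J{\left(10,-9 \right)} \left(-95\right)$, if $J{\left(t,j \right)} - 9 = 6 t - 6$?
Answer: $5985$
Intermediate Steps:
$J{\left(t,j \right)} = 3 + 6 t$ ($J{\left(t,j \right)} = 9 + \left(6 t - 6\right) = 9 + \left(-6 + 6 t\right) = 3 + 6 t$)
$- J{\left(10,-9 \right)} \left(-95\right) = - \left(3 + 6 \cdot 10\right) \left(-95\right) = - \left(3 + 60\right) \left(-95\right) = - 63 \left(-95\right) = \left(-1\right) \left(-5985\right) = 5985$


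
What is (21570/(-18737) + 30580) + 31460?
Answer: 1162421910/18737 ≈ 62039.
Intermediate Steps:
(21570/(-18737) + 30580) + 31460 = (21570*(-1/18737) + 30580) + 31460 = (-21570/18737 + 30580) + 31460 = 572955890/18737 + 31460 = 1162421910/18737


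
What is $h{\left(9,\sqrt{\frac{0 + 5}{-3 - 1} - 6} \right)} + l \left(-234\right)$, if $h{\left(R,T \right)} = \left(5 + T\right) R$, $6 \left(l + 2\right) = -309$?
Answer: $12564 + \frac{9 i \sqrt{29}}{2} \approx 12564.0 + 24.233 i$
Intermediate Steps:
$l = - \frac{107}{2}$ ($l = -2 + \frac{1}{6} \left(-309\right) = -2 - \frac{103}{2} = - \frac{107}{2} \approx -53.5$)
$h{\left(R,T \right)} = R \left(5 + T\right)$
$h{\left(9,\sqrt{\frac{0 + 5}{-3 - 1} - 6} \right)} + l \left(-234\right) = 9 \left(5 + \sqrt{\frac{0 + 5}{-3 - 1} - 6}\right) - -12519 = 9 \left(5 + \sqrt{\frac{5}{-4} - 6}\right) + 12519 = 9 \left(5 + \sqrt{5 \left(- \frac{1}{4}\right) - 6}\right) + 12519 = 9 \left(5 + \sqrt{- \frac{5}{4} - 6}\right) + 12519 = 9 \left(5 + \sqrt{- \frac{29}{4}}\right) + 12519 = 9 \left(5 + \frac{i \sqrt{29}}{2}\right) + 12519 = \left(45 + \frac{9 i \sqrt{29}}{2}\right) + 12519 = 12564 + \frac{9 i \sqrt{29}}{2}$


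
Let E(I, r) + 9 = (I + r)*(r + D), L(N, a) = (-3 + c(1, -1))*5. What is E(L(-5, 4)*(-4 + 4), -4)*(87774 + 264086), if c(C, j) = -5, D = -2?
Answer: 5277900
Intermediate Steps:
L(N, a) = -40 (L(N, a) = (-3 - 5)*5 = -8*5 = -40)
E(I, r) = -9 + (-2 + r)*(I + r) (E(I, r) = -9 + (I + r)*(r - 2) = -9 + (I + r)*(-2 + r) = -9 + (-2 + r)*(I + r))
E(L(-5, 4)*(-4 + 4), -4)*(87774 + 264086) = (-9 + (-4)**2 - (-80)*(-4 + 4) - 2*(-4) - 40*(-4 + 4)*(-4))*(87774 + 264086) = (-9 + 16 - (-80)*0 + 8 - 40*0*(-4))*351860 = (-9 + 16 - 2*0 + 8 + 0*(-4))*351860 = (-9 + 16 + 0 + 8 + 0)*351860 = 15*351860 = 5277900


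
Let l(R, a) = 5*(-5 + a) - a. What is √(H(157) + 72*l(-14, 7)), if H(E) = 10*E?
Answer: √1786 ≈ 42.261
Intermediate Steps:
l(R, a) = -25 + 4*a (l(R, a) = (-25 + 5*a) - a = -25 + 4*a)
√(H(157) + 72*l(-14, 7)) = √(10*157 + 72*(-25 + 4*7)) = √(1570 + 72*(-25 + 28)) = √(1570 + 72*3) = √(1570 + 216) = √1786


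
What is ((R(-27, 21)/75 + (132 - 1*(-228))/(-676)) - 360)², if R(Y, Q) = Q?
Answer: 2316687952489/17850625 ≈ 1.2978e+5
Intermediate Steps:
((R(-27, 21)/75 + (132 - 1*(-228))/(-676)) - 360)² = ((21/75 + (132 - 1*(-228))/(-676)) - 360)² = ((21*(1/75) + (132 + 228)*(-1/676)) - 360)² = ((7/25 + 360*(-1/676)) - 360)² = ((7/25 - 90/169) - 360)² = (-1067/4225 - 360)² = (-1522067/4225)² = 2316687952489/17850625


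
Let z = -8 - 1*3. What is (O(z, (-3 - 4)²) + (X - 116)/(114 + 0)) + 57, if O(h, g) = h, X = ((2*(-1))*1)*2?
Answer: 854/19 ≈ 44.947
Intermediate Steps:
z = -11 (z = -8 - 3 = -11)
X = -4 (X = -2*1*2 = -2*2 = -4)
(O(z, (-3 - 4)²) + (X - 116)/(114 + 0)) + 57 = (-11 + (-4 - 116)/(114 + 0)) + 57 = (-11 - 120/114) + 57 = (-11 - 120*1/114) + 57 = (-11 - 20/19) + 57 = -229/19 + 57 = 854/19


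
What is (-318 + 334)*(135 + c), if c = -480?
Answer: -5520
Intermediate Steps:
(-318 + 334)*(135 + c) = (-318 + 334)*(135 - 480) = 16*(-345) = -5520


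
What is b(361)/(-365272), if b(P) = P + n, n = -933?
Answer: 143/91318 ≈ 0.0015660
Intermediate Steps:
b(P) = -933 + P (b(P) = P - 933 = -933 + P)
b(361)/(-365272) = (-933 + 361)/(-365272) = -572*(-1/365272) = 143/91318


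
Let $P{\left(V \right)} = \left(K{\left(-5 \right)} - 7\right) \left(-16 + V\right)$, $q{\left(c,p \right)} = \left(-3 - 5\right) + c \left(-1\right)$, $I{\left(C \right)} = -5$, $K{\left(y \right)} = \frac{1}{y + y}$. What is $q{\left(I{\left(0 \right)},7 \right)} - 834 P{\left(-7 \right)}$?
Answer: $- \frac{680976}{5} \approx -1.362 \cdot 10^{5}$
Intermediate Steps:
$K{\left(y \right)} = \frac{1}{2 y}$
$q{\left(c,p \right)} = -8 - c$ ($q{\left(c,p \right)} = \left(-3 - 5\right) - c = -8 - c$)
$P{\left(V \right)} = \frac{568}{5} - \frac{71 V}{10}$ ($P{\left(V \right)} = \left(\frac{1}{2 \left(-5\right)} - 7\right) \left(-16 + V\right) = \left(\frac{1}{2} \left(- \frac{1}{5}\right) - 7\right) \left(-16 + V\right) = \left(- \frac{1}{10} - 7\right) \left(-16 + V\right) = - \frac{71 \left(-16 + V\right)}{10} = \frac{568}{5} - \frac{71 V}{10}$)
$q{\left(I{\left(0 \right)},7 \right)} - 834 P{\left(-7 \right)} = \left(-8 - -5\right) - 834 \left(\frac{568}{5} - - \frac{497}{10}\right) = \left(-8 + 5\right) - 834 \left(\frac{568}{5} + \frac{497}{10}\right) = -3 - \frac{680961}{5} = - \frac{680976}{5}$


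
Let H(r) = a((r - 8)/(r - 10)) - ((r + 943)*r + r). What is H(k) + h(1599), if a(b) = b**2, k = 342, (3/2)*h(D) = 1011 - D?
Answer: -12130233535/27556 ≈ -4.4020e+5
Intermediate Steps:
h(D) = 674 - 2*D/3 (h(D) = 2*(1011 - D)/3 = 674 - 2*D/3)
H(r) = -r + (-8 + r)**2/(-10 + r)**2 - r*(943 + r) (H(r) = ((r - 8)/(r - 10))**2 - ((r + 943)*r + r) = ((-8 + r)/(-10 + r))**2 - ((943 + r)*r + r) = ((-8 + r)/(-10 + r))**2 - (r*(943 + r) + r) = (-8 + r)**2/(-10 + r)**2 - (r + r*(943 + r)) = (-8 + r)**2/(-10 + r)**2 + (-r - r*(943 + r)) = -r + (-8 + r)**2/(-10 + r)**2 - r*(943 + r))
H(k) + h(1599) = (-1*342**2 - 944*342 + (-8 + 342)**2/(-10 + 342)**2) + (674 - 2/3*1599) = (-1*116964 - 322848 + 334**2/332**2) + (674 - 1066) = (-116964 - 322848 + (1/110224)*111556) - 392 = (-116964 - 322848 + 27889/27556) - 392 = -12119431583/27556 - 392 = -12130233535/27556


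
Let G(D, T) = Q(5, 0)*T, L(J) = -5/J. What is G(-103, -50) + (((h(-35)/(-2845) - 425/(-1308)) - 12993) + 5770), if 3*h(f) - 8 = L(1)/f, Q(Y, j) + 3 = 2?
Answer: -186839746837/26048820 ≈ -7172.7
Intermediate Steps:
Q(Y, j) = -1 (Q(Y, j) = -3 + 2 = -1)
h(f) = 8/3 - 5/(3*f) (h(f) = 8/3 + ((-5/1)/f)/3 = 8/3 + ((-5*1)/f)/3 = 8/3 + (-5/f)/3 = 8/3 - 5/(3*f))
G(D, T) = -T
G(-103, -50) + (((h(-35)/(-2845) - 425/(-1308)) - 12993) + 5770) = -1*(-50) + (((((⅓)*(-5 + 8*(-35))/(-35))/(-2845) - 425/(-1308)) - 12993) + 5770) = 50 + (((((⅓)*(-1/35)*(-5 - 280))*(-1/2845) - 425*(-1/1308)) - 12993) + 5770) = 50 + (((((⅓)*(-1/35)*(-285))*(-1/2845) + 425/1308) - 12993) + 5770) = 50 + ((((19/7)*(-1/2845) + 425/1308) - 12993) + 5770) = 50 + (((-19/19915 + 425/1308) - 12993) + 5770) = 50 + ((8439023/26048820 - 12993) + 5770) = 50 + (-338443879237/26048820 + 5770) = 50 - 188142187837/26048820 = -186839746837/26048820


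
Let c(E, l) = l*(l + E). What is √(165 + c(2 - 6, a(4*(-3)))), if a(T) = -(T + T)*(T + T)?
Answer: √334245 ≈ 578.14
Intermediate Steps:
a(T) = -4*T² (a(T) = -2*T*2*T = -4*T²)
c(E, l) = l*(E + l)
√(165 + c(2 - 6, a(4*(-3)))) = √(165 + (-4*(4*(-3))²)*((2 - 6) - 4*(4*(-3))²)) = √(165 + (-4*(-12)²)*(-4 - 4*(-12)²)) = √(165 + (-4*144)*(-4 - 4*144)) = √(165 - 576*(-4 - 576)) = √(165 - 576*(-580)) = √(165 + 334080) = √334245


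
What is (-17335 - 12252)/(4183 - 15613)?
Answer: 29587/11430 ≈ 2.5885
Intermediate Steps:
(-17335 - 12252)/(4183 - 15613) = -29587/(-11430) = -29587*(-1/11430) = 29587/11430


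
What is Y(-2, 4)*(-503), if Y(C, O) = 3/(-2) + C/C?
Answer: 503/2 ≈ 251.50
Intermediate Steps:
Y(C, O) = -1/2 (Y(C, O) = 3*(-1/2) + 1 = -3/2 + 1 = -1/2)
Y(-2, 4)*(-503) = -1/2*(-503) = 503/2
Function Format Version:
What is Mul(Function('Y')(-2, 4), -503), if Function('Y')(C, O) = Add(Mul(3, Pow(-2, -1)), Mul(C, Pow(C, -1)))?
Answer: Rational(503, 2) ≈ 251.50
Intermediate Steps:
Function('Y')(C, O) = Rational(-1, 2) (Function('Y')(C, O) = Add(Mul(3, Rational(-1, 2)), 1) = Add(Rational(-3, 2), 1) = Rational(-1, 2))
Mul(Function('Y')(-2, 4), -503) = Mul(Rational(-1, 2), -503) = Rational(503, 2)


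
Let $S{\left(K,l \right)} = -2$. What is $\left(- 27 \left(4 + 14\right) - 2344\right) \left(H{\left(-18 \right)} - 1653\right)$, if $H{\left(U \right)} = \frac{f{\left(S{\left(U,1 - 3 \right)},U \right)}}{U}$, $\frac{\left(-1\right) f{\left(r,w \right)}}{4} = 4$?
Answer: $\frac{42079270}{9} \approx 4.6755 \cdot 10^{6}$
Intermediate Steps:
$f{\left(r,w \right)} = -16$ ($f{\left(r,w \right)} = \left(-4\right) 4 = -16$)
$H{\left(U \right)} = - \frac{16}{U}$
$\left(- 27 \left(4 + 14\right) - 2344\right) \left(H{\left(-18 \right)} - 1653\right) = \left(- 27 \left(4 + 14\right) - 2344\right) \left(- \frac{16}{-18} - 1653\right) = \left(\left(-27\right) 18 - 2344\right) \left(\left(-16\right) \left(- \frac{1}{18}\right) - 1653\right) = \left(-486 - 2344\right) \left(\frac{8}{9} - 1653\right) = \left(-2830\right) \left(- \frac{14869}{9}\right) = \frac{42079270}{9}$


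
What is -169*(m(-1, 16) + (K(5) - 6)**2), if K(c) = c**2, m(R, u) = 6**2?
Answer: -67093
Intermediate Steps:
m(R, u) = 36
-169*(m(-1, 16) + (K(5) - 6)**2) = -169*(36 + (5**2 - 6)**2) = -169*(36 + (25 - 6)**2) = -169*(36 + 19**2) = -169*(36 + 361) = -169*397 = -67093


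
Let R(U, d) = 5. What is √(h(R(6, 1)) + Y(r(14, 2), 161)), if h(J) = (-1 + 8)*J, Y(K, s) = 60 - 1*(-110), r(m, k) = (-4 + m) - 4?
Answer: √205 ≈ 14.318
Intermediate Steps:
r(m, k) = -8 + m
Y(K, s) = 170 (Y(K, s) = 60 + 110 = 170)
h(J) = 7*J
√(h(R(6, 1)) + Y(r(14, 2), 161)) = √(7*5 + 170) = √(35 + 170) = √205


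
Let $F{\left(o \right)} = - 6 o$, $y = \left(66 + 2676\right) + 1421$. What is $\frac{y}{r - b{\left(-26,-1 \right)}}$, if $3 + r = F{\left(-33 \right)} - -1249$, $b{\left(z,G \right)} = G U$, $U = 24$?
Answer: $\frac{4163}{1468} \approx 2.8358$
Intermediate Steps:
$b{\left(z,G \right)} = 24 G$ ($b{\left(z,G \right)} = G 24 = 24 G$)
$y = 4163$ ($y = 2742 + 1421 = 4163$)
$r = 1444$ ($r = -3 - -1447 = -3 + \left(198 + 1249\right) = -3 + 1447 = 1444$)
$\frac{y}{r - b{\left(-26,-1 \right)}} = \frac{4163}{1444 - 24 \left(-1\right)} = \frac{4163}{1444 - -24} = \frac{4163}{1444 + 24} = \frac{4163}{1468}$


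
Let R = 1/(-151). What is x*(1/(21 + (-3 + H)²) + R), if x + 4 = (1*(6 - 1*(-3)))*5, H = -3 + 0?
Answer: 3854/8607 ≈ 0.44777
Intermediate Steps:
H = -3
R = -1/151 ≈ -0.0066225
x = 41 (x = -4 + (1*(6 - 1*(-3)))*5 = -4 + (1*(6 + 3))*5 = -4 + (1*9)*5 = -4 + 9*5 = -4 + 45 = 41)
x*(1/(21 + (-3 + H)²) + R) = 41*(1/(21 + (-3 - 3)²) - 1/151) = 41*(1/(21 + (-6)²) - 1/151) = 41*(1/(21 + 36) - 1/151) = 41*(1/57 - 1/151) = 41*(94/8607) = 3854/8607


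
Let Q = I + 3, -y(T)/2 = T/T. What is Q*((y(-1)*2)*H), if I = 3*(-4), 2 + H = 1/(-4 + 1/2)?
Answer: -576/7 ≈ -82.286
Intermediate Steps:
y(T) = -2 (y(T) = -2*T/T = -2*1 = -2)
H = -16/7 (H = -2 + 1/(-4 + 1/2) = -2 + 1/(-4 + ½) = -2 + 1/(-7/2) = -2 - 2/7 = -16/7 ≈ -2.2857)
I = -12
Q = -9 (Q = -12 + 3 = -9)
Q*((y(-1)*2)*H) = -9*(-2*2)*(-16)/7 = -(-36)*(-16)/7 = -9*64/7 = -576/7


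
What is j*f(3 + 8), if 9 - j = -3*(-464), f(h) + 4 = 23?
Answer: -26277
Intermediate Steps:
f(h) = 19 (f(h) = -4 + 23 = 19)
j = -1383 (j = 9 - (-3)*(-464) = 9 - 1*1392 = 9 - 1392 = -1383)
j*f(3 + 8) = -1383*19 = -26277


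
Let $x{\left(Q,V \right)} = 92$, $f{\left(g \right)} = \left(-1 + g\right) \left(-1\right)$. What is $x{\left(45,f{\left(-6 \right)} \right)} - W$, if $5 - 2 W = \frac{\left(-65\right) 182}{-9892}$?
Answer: $\frac{891249}{9892} \approx 90.098$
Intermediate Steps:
$W = \frac{18815}{9892}$ ($W = \frac{5}{2} - \frac{\left(-65\right) 182 \frac{1}{-9892}}{2} = \frac{5}{2} - \frac{\left(-11830\right) \left(- \frac{1}{9892}\right)}{2} = \frac{5}{2} - \frac{5915}{9892} = \frac{18815}{9892} \approx 1.902$)
$f{\left(g \right)} = 1 - g$
$x{\left(45,f{\left(-6 \right)} \right)} - W = 92 - \frac{18815}{9892} = \frac{891249}{9892}$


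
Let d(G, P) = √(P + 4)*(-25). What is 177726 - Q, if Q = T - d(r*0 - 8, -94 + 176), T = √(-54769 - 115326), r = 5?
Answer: 177726 - 25*√86 - I*√170095 ≈ 1.7749e+5 - 412.43*I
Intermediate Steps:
T = I*√170095 (T = √(-170095) = I*√170095 ≈ 412.43*I)
d(G, P) = -25*√(4 + P) (d(G, P) = √(4 + P)*(-25) = -25*√(4 + P))
Q = 25*√86 + I*√170095 (Q = I*√170095 - (-25)*√(4 + (-94 + 176)) = I*√170095 - (-25)*√(4 + 82) = I*√170095 - (-25)*√86 = I*√170095 + 25*√86 = 25*√86 + I*√170095 ≈ 231.84 + 412.43*I)
177726 - Q = 177726 - (25*√86 + I*√170095) = 177726 + (-25*√86 - I*√170095) = 177726 - 25*√86 - I*√170095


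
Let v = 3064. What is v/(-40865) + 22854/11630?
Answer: 89829439/47525995 ≈ 1.8901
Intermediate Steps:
v/(-40865) + 22854/11630 = 3064/(-40865) + 22854/11630 = 3064*(-1/40865) + 22854*(1/11630) = -3064/40865 + 11427/5815 = 89829439/47525995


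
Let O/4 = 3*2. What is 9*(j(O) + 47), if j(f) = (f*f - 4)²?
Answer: 2945079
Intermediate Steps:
O = 24 (O = 4*(3*2) = 4*6 = 24)
j(f) = (-4 + f²)² (j(f) = (f² - 4)² = (-4 + f²)²)
9*(j(O) + 47) = 9*((-4 + 24²)² + 47) = 9*((-4 + 576)² + 47) = 9*(572² + 47) = 9*(327184 + 47) = 9*327231 = 2945079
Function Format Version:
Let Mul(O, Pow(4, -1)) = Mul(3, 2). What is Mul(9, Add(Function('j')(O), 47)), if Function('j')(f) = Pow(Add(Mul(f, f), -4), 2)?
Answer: 2945079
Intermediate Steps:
O = 24 (O = Mul(4, Mul(3, 2)) = Mul(4, 6) = 24)
Function('j')(f) = Pow(Add(-4, Pow(f, 2)), 2) (Function('j')(f) = Pow(Add(Pow(f, 2), -4), 2) = Pow(Add(-4, Pow(f, 2)), 2))
Mul(9, Add(Function('j')(O), 47)) = Mul(9, Add(Pow(Add(-4, Pow(24, 2)), 2), 47)) = Mul(9, Add(Pow(Add(-4, 576), 2), 47)) = Mul(9, Add(Pow(572, 2), 47)) = Mul(9, Add(327184, 47)) = Mul(9, 327231) = 2945079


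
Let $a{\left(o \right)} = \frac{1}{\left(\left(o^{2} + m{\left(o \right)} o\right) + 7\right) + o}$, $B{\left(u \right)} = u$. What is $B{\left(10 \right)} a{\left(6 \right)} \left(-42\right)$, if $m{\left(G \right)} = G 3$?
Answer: $- \frac{420}{157} \approx -2.6752$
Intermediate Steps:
$m{\left(G \right)} = 3 G$
$a{\left(o \right)} = \frac{1}{7 + o + 4 o^{2}}$ ($a{\left(o \right)} = \frac{1}{\left(\left(o^{2} + 3 o o\right) + 7\right) + o} = \frac{1}{\left(\left(o^{2} + 3 o^{2}\right) + 7\right) + o} = \frac{1}{\left(4 o^{2} + 7\right) + o} = \frac{1}{\left(7 + 4 o^{2}\right) + o} = \frac{1}{7 + o + 4 o^{2}}$)
$B{\left(10 \right)} a{\left(6 \right)} \left(-42\right) = \frac{10}{7 + 6 + 4 \cdot 6^{2}} \left(-42\right) = \frac{10}{7 + 6 + 4 \cdot 36} \left(-42\right) = \frac{10}{7 + 6 + 144} \left(-42\right) = \frac{10}{157} \left(-42\right) = - \frac{420}{157}$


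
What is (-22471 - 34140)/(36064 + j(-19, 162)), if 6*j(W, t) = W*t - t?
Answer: -56611/35524 ≈ -1.5936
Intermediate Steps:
j(W, t) = -t/6 + W*t/6 (j(W, t) = (W*t - t)/6 = (-t + W*t)/6 = -t/6 + W*t/6)
(-22471 - 34140)/(36064 + j(-19, 162)) = (-22471 - 34140)/(36064 + (1/6)*162*(-1 - 19)) = -56611/(36064 + (1/6)*162*(-20)) = -56611/(36064 - 540) = -56611/35524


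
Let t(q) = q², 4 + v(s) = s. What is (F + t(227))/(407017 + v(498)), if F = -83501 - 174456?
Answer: -206428/407511 ≈ -0.50656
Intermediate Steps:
v(s) = -4 + s
F = -257957
(F + t(227))/(407017 + v(498)) = (-257957 + 227²)/(407017 + (-4 + 498)) = (-257957 + 51529)/(407017 + 494) = -206428/407511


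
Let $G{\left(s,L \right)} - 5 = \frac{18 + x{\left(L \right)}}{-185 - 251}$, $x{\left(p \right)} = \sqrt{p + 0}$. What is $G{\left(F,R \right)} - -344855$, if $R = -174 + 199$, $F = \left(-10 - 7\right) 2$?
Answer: $\frac{150358937}{436} \approx 3.4486 \cdot 10^{5}$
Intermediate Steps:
$F = -34$ ($F = \left(-17\right) 2 = -34$)
$R = 25$
$x{\left(p \right)} = \sqrt{p}$
$G{\left(s,L \right)} = \frac{1081}{218} - \frac{\sqrt{L}}{436}$ ($G{\left(s,L \right)} = 5 + \frac{18 + \sqrt{L}}{-185 - 251} = 5 + \frac{18 + \sqrt{L}}{-436} = 5 + \left(18 + \sqrt{L}\right) \left(- \frac{1}{436}\right) = 5 - \left(\frac{9}{218} + \frac{\sqrt{L}}{436}\right) = \frac{1081}{218} - \frac{\sqrt{L}}{436}$)
$G{\left(F,R \right)} - -344855 = \left(\frac{1081}{218} - \frac{\sqrt{25}}{436}\right) - -344855 = \left(\frac{1081}{218} - \frac{5}{436}\right) + 344855 = \frac{2157}{436} + 344855 = \frac{150358937}{436}$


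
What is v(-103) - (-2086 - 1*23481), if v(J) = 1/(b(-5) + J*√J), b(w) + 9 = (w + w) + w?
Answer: 27952477777/1093303 + 103*I*√103/1093303 ≈ 25567.0 + 0.00095613*I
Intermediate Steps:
b(w) = -9 + 3*w (b(w) = -9 + ((w + w) + w) = -9 + (2*w + w) = -9 + 3*w)
v(J) = 1/(-24 + J^(3/2)) (v(J) = 1/((-9 + 3*(-5)) + J*√J) = 1/((-9 - 15) + J^(3/2)) = 1/(-24 + J^(3/2)))
v(-103) - (-2086 - 1*23481) = 1/(-24 + (-103)^(3/2)) - (-2086 - 1*23481) = 1/(-24 - 103*I*√103) - (-2086 - 23481) = 1/(-24 - 103*I*√103) - 1*(-25567) = 1/(-24 - 103*I*√103) + 25567 = 25567 + 1/(-24 - 103*I*√103)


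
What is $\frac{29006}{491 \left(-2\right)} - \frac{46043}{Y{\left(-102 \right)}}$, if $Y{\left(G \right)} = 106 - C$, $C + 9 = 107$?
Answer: $- \frac{22723137}{3928} \approx -5784.9$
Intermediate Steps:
$C = 98$ ($C = -9 + 107 = 98$)
$Y{\left(G \right)} = 8$ ($Y{\left(G \right)} = 106 - 98 = 8$)
$\frac{29006}{491 \left(-2\right)} - \frac{46043}{Y{\left(-102 \right)}} = \frac{29006}{491 \left(-2\right)} - \frac{46043}{8} = \frac{29006}{-982} - \frac{46043}{8} = 29006 \left(- \frac{1}{982}\right) - \frac{46043}{8} = - \frac{14503}{491} - \frac{46043}{8} = - \frac{22723137}{3928}$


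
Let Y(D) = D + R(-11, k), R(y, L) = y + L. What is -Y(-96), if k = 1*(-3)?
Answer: 110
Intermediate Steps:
k = -3
R(y, L) = L + y
Y(D) = -14 + D (Y(D) = D + (-3 - 11) = D - 14 = -14 + D)
-Y(-96) = -(-14 - 96) = -1*(-110) = 110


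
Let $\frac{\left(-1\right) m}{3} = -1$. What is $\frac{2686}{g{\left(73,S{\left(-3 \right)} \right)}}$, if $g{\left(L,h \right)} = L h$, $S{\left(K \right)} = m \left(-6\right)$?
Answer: $- \frac{1343}{657} \approx -2.0441$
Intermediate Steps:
$m = 3$ ($m = \left(-3\right) \left(-1\right) = 3$)
$S{\left(K \right)} = -18$ ($S{\left(K \right)} = 3 \left(-6\right) = -18$)
$\frac{2686}{g{\left(73,S{\left(-3 \right)} \right)}} = \frac{2686}{73 \left(-18\right)} = \frac{2686}{-1314} = 2686 \left(- \frac{1}{1314}\right) = - \frac{1343}{657}$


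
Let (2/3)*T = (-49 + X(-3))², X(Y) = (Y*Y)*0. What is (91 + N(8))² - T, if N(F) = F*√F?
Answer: 10383/2 + 2912*√2 ≈ 9309.7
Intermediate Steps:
X(Y) = 0 (X(Y) = Y²*0 = 0)
N(F) = F^(3/2)
T = 7203/2 (T = 3*(-49 + 0)²/2 = (3/2)*(-49)² = (3/2)*2401 = 7203/2 ≈ 3601.5)
(91 + N(8))² - T = (91 + 8^(3/2))² - 1*7203/2 = (91 + 16*√2)² - 7203/2 = -7203/2 + (91 + 16*√2)²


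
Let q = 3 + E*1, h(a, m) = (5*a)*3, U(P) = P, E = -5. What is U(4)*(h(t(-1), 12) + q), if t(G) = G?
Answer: -68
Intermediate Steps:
h(a, m) = 15*a
q = -2 (q = 3 - 5*1 = 3 - 5 = -2)
U(4)*(h(t(-1), 12) + q) = 4*(15*(-1) - 2) = 4*(-15 - 2) = 4*(-17) = -68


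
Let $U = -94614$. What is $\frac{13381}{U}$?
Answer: $- \frac{13381}{94614} \approx -0.14143$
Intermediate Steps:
$\frac{13381}{U} = \frac{13381}{-94614} = 13381 \left(- \frac{1}{94614}\right) = - \frac{13381}{94614}$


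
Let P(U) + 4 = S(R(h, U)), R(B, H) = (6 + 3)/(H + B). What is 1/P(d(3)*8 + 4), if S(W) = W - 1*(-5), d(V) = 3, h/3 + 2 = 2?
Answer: 28/37 ≈ 0.75676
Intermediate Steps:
h = 0 (h = -6 + 3*2 = -6 + 6 = 0)
R(B, H) = 9/(B + H)
S(W) = 5 + W (S(W) = W + 5 = 5 + W)
P(U) = 1 + 9/U (P(U) = -4 + (5 + 9/(0 + U)) = -4 + (5 + 9/U) = 1 + 9/U)
1/P(d(3)*8 + 4) = 1/((9 + (3*8 + 4))/(3*8 + 4)) = 1/((9 + (24 + 4))/(24 + 4)) = 1/((9 + 28)/28) = 1/((1/28)*37) = 1/(37/28) = 28/37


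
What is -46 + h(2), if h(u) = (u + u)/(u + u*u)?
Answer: -136/3 ≈ -45.333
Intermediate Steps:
h(u) = 2*u/(u + u²) (h(u) = (2*u)/(u + u²) = 2*u/(u + u²))
-46 + h(2) = -46 + 2/(1 + 2) = -46 + 2/3 = -46 + 2*(⅓) = -46 + ⅔ = -136/3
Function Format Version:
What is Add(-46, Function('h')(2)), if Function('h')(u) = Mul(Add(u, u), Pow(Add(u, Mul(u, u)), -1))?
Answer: Rational(-136, 3) ≈ -45.333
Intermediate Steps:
Function('h')(u) = Mul(2, u, Pow(Add(u, Pow(u, 2)), -1)) (Function('h')(u) = Mul(Mul(2, u), Pow(Add(u, Pow(u, 2)), -1)) = Mul(2, u, Pow(Add(u, Pow(u, 2)), -1)))
Add(-46, Function('h')(2)) = Add(-46, Mul(2, Pow(Add(1, 2), -1))) = Add(-46, Mul(2, Pow(3, -1))) = Add(-46, Mul(2, Rational(1, 3))) = Add(-46, Rational(2, 3)) = Rational(-136, 3)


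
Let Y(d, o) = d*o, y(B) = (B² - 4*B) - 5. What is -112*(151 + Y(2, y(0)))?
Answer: -15792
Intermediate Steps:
y(B) = -5 + B² - 4*B
-112*(151 + Y(2, y(0))) = -112*(151 + 2*(-5 + 0² - 4*0)) = -112*(151 + 2*(-5 + 0 + 0)) = -112*(151 + 2*(-5)) = -112*(151 - 10) = -112*141 = -15792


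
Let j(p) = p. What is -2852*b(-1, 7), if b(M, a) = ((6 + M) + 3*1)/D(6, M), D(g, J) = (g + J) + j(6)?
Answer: -22816/11 ≈ -2074.2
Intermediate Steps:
D(g, J) = 6 + J + g (D(g, J) = (g + J) + 6 = (J + g) + 6 = 6 + J + g)
b(M, a) = (9 + M)/(12 + M) (b(M, a) = ((6 + M) + 3*1)/(6 + M + 6) = ((6 + M) + 3)/(12 + M) = (9 + M)/(12 + M))
-2852*b(-1, 7) = -2852*(9 - 1)/(12 - 1) = -2852*8/11 = -22816/11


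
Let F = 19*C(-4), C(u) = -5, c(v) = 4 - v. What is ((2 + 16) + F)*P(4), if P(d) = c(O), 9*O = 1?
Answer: -2695/9 ≈ -299.44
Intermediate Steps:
O = 1/9 (O = (1/9)*1 = 1/9 ≈ 0.11111)
P(d) = 35/9 (P(d) = 4 - 1*1/9 = 4 - 1/9 = 35/9)
F = -95 (F = 19*(-5) = -95)
((2 + 16) + F)*P(4) = ((2 + 16) - 95)*(35/9) = (18 - 95)*(35/9) = -77*35/9 = -2695/9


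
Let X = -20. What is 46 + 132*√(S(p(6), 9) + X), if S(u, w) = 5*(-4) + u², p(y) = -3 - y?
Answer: 46 + 132*√41 ≈ 891.21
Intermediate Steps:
S(u, w) = -20 + u²
46 + 132*√(S(p(6), 9) + X) = 46 + 132*√((-20 + (-3 - 1*6)²) - 20) = 46 + 132*√((-20 + (-3 - 6)²) - 20) = 46 + 132*√((-20 + (-9)²) - 20) = 46 + 132*√((-20 + 81) - 20) = 46 + 132*√(61 - 20) = 46 + 132*√41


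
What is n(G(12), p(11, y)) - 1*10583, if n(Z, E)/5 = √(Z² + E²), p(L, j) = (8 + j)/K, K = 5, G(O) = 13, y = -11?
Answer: -10583 + √4234 ≈ -10518.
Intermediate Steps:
p(L, j) = 8/5 + j/5 (p(L, j) = (8 + j)/5 = (8 + j)*(⅕) = 8/5 + j/5)
n(Z, E) = 5*√(E² + Z²) (n(Z, E) = 5*√(Z² + E²) = 5*√(E² + Z²))
n(G(12), p(11, y)) - 1*10583 = 5*√((8/5 + (⅕)*(-11))² + 13²) - 1*10583 = 5*√((8/5 - 11/5)² + 169) - 10583 = 5*√((-⅗)² + 169) - 10583 = 5*√(9/25 + 169) - 10583 = 5*√(4234/25) - 10583 = 5*(√4234/5) - 10583 = √4234 - 10583 = -10583 + √4234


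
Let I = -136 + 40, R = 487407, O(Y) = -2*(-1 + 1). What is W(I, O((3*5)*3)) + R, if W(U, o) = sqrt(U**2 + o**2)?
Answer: 487503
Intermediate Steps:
O(Y) = 0 (O(Y) = -2*0 = 0)
I = -96
W(I, O((3*5)*3)) + R = sqrt((-96)**2 + 0**2) + 487407 = sqrt(9216 + 0) + 487407 = sqrt(9216) + 487407 = 96 + 487407 = 487503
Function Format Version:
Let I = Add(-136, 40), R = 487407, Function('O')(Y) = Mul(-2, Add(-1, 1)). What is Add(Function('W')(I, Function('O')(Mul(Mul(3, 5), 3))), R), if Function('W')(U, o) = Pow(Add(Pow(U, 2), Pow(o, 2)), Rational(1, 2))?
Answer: 487503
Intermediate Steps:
Function('O')(Y) = 0 (Function('O')(Y) = Mul(-2, 0) = 0)
I = -96
Add(Function('W')(I, Function('O')(Mul(Mul(3, 5), 3))), R) = Add(Pow(Add(Pow(-96, 2), Pow(0, 2)), Rational(1, 2)), 487407) = Add(Pow(Add(9216, 0), Rational(1, 2)), 487407) = Add(Pow(9216, Rational(1, 2)), 487407) = Add(96, 487407) = 487503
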